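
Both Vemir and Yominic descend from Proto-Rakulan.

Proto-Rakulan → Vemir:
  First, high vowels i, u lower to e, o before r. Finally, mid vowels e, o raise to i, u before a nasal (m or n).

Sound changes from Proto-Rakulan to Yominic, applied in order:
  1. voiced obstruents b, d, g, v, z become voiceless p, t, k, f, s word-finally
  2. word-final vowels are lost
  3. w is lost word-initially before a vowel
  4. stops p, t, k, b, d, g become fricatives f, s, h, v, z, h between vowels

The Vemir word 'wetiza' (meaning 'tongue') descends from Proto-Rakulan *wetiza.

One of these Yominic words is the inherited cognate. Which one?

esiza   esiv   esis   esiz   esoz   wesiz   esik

esiz

Yominic: *wetiza
  wetiza (rule 1 does not apply)
  wetiza → wetiz   [apocope]
  wetiz → etiz   [glide loss]
  etiz → esiz   [intervocalic lenition]
  giving Yominic esiz.
Among the options, 'esiz' alone shows every Yominic change applied in order.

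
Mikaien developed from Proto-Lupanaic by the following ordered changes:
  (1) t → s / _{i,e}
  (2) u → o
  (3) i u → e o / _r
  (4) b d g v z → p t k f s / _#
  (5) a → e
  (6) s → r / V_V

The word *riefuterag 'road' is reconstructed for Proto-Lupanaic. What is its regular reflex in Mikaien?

Mikaien: start from *riefuterag.
  rule 1 (palatalisation): riefuterag → riefuserag
  rule 2 (vowel merger): riefuserag → riefoserag
  rule 3: no change — riefoserag
  rule 4 (final devoicing): riefoserag → riefoserak
  rule 5 (vowel merger): riefoserak → riefoserek
  rule 6 (rhotacism): riefoserek → rieforerek
  ⇒ Mikaien rieforerek

rieforerek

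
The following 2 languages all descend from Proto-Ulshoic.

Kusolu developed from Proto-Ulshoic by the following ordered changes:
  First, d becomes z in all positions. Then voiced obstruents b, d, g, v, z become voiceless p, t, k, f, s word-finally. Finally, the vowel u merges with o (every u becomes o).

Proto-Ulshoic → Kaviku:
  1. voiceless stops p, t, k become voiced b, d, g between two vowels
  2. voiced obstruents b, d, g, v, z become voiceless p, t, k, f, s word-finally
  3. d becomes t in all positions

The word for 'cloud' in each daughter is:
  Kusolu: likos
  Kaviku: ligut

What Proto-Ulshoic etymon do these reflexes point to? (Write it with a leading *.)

Position 3: Kusolu has k, Kaviku has g. Taking the neighbouring segments as reconstructed: Kusolu k can only go back to *k; Kaviku g could go back to *k or *g — the one source consistent with every daughter is *k.
Position 5: Kusolu has s, Kaviku has t. Taking the neighbouring segments as reconstructed: Kusolu s could go back to *d or *s or *z; Kaviku t could go back to *t or *d — the one source consistent with every daughter is *d.
Position 4: Kusolu has o, Kaviku has u. Kaviku preserves u here (none of its changes turn any other segment into u), so the proto-segment is *u.
Verify the candidate proto-form against each daughter:
Kusolu: *likud > likuz > likus > likos  (by unconditioned shift, final devoicing, vowel merger)
Kaviku: start from *likud.
  rule 1 (intervocalic voicing): likud → ligud
  rule 2 (final devoicing): ligud → ligut
  rule 3: no change — ligut
  ⇒ Kaviku ligut
Only *likud yields all of Kusolu likos, Kaviku ligut.

*likud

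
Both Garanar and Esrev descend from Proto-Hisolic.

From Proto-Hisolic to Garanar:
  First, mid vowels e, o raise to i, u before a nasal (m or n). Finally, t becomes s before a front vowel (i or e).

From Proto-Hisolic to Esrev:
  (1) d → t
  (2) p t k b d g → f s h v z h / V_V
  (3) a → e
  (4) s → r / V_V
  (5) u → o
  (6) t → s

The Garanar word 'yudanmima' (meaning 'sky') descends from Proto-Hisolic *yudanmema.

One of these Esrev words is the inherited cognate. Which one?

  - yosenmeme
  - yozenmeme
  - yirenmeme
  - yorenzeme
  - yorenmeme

Esrev: *yudanmema > yutanmema > yusanmema > yusenmeme > yurenmeme > yorenmeme  (by unconditioned shift, intervocalic lenition, vowel merger, rhotacism, vowel merger)

yorenmeme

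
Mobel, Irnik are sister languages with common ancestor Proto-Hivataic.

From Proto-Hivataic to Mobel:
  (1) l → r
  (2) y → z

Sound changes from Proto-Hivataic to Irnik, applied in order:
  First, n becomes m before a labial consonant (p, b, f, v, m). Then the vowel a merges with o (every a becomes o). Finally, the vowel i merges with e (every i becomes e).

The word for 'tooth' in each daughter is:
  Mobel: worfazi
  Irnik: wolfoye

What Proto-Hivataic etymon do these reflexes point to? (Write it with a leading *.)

Position 6: Mobel has z, Irnik has y. Irnik preserves y here (none of its changes turn any other segment into y), so the proto-segment is *y.
Position 5: Mobel has a, Irnik has o. Mobel preserves a here (none of its changes turn any other segment into a), so the proto-segment is *a.
Position 3: Mobel has r, Irnik has l. Irnik preserves l here (none of its changes turn any other segment into l), so the proto-segment is *l.
This points to *wolfayi. Verify forward in each daughter:
Mobel: start from *wolfayi.
  rule 1 (unconditioned shift): wolfayi → worfayi
  rule 2 (unconditioned shift): worfayi → worfazi
  ⇒ Mobel worfazi
Irnik: *wolfayi
  wolfayi (rule 1 does not apply)
  wolfayi → wolfoyi   [vowel merger]
  wolfoyi → wolfoye   [vowel merger]
  giving Irnik wolfoye.
*wolfayi is the unique common source.

*wolfayi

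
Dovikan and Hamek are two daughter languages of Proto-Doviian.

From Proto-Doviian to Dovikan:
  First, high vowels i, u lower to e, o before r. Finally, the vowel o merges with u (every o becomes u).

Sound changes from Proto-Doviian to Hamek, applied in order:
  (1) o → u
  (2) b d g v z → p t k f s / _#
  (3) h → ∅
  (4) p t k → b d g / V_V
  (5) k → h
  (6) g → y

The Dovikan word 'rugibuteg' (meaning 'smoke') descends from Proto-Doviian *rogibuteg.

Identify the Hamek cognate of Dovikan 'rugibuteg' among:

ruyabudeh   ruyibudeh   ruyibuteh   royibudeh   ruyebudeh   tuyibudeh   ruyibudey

Hamek: *rogibuteg
  rogibuteg → rugibuteg   [vowel merger]
  rugibuteg → rugibutek   [final devoicing]
  rugibutek (rule 3 does not apply)
  rugibutek → rugibudek   [intervocalic voicing]
  rugibudek → rugibudeh   [unconditioned shift]
  rugibudeh → ruyibudeh   [unconditioned shift]
  giving Hamek ruyibudeh.
Only 'ruyibudeh' matches the regular Hamek development of *rogibuteg.

ruyibudeh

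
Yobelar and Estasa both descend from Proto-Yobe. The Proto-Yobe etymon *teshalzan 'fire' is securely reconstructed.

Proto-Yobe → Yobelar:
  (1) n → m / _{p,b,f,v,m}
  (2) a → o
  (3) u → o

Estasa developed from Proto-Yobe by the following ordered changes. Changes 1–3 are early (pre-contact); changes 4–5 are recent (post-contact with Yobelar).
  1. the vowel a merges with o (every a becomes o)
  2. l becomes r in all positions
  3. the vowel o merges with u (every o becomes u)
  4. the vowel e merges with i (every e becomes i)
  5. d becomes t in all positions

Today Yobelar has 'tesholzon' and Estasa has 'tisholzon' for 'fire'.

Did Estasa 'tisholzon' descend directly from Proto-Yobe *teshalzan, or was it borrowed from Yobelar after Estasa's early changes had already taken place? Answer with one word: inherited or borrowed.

borrowed

If inherited, *teshalzan would pass through all of Estasa's changes:
Estasa: *teshalzan
  teshalzan → tesholzon   [vowel merger]
  tesholzon → teshorzon   [unconditioned shift]
  teshorzon → teshurzun   [vowel merger]
  teshurzun → tishurzun   [vowel merger]
  tishurzun (rule 5 does not apply)
  giving Estasa tishurzun.
If borrowed from Yobelar 'tesholzon' after the early changes, it would undergo only the recent ones:
  rule 4 (vowel merger): tesholzon → tisholzon
  rule 5 (unconditioned shift): no change (tisholzon)
  ⇒ as a loan: tisholzon
Estasa 'tisholzon' matches the loan outcome 'tisholzon', not the inherited 'tishurzun' — it skipped the early Estasa changes, so it was borrowed from Yobelar.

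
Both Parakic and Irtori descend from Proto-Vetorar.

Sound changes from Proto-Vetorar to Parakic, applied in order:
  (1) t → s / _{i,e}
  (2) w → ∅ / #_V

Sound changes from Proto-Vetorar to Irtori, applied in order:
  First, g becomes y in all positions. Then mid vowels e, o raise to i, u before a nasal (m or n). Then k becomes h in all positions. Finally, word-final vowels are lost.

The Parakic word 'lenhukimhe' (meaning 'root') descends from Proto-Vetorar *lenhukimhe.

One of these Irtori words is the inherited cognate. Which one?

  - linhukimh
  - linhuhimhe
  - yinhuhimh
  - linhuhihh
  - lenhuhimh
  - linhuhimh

Irtori: *lenhukimhe
  lenhukimhe (rule 1 does not apply)
  lenhukimhe → linhukimhe   [pre-nasal raising]
  linhukimhe → linhuhimhe   [unconditioned shift]
  linhuhimhe → linhuhimh   [apocope]
  giving Irtori linhuhimh.

linhuhimh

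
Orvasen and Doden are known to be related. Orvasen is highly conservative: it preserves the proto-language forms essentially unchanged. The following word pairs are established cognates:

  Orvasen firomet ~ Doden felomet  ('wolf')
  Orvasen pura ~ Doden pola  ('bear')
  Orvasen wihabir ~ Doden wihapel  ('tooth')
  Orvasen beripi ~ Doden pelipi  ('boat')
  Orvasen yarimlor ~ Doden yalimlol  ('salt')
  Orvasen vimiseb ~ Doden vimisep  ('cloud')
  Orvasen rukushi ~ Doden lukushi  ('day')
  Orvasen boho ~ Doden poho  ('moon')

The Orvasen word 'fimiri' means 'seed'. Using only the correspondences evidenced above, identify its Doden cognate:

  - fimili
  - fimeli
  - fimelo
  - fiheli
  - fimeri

firomet ~ felomet, wihabir ~ wihapel — Orvasen i corresponds to Doden e after a consonant, before r.
beripi ~ pelipi, yarimlor ~ yalimlol — Orvasen r corresponds to Doden l between vowels (before a front vowel).
Applying these to Orvasen 'fimiri':
  fimiri → fimeri   (i→e after a consonant, before r)
  fimeri → fimeli   (r→l between vowels (before a front vowel))
So the Doden cognate is 'fimeli'.

fimeli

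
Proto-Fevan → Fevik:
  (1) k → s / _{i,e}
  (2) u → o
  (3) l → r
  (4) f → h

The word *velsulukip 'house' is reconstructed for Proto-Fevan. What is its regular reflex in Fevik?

Fevik: *velsulukip
  velsulukip → velsulusip   [palatalisation]
  velsulusip → velsolosip   [vowel merger]
  velsolosip → versorosip   [unconditioned shift]
  versorosip (rule 4 does not apply)
  giving Fevik versorosip.

versorosip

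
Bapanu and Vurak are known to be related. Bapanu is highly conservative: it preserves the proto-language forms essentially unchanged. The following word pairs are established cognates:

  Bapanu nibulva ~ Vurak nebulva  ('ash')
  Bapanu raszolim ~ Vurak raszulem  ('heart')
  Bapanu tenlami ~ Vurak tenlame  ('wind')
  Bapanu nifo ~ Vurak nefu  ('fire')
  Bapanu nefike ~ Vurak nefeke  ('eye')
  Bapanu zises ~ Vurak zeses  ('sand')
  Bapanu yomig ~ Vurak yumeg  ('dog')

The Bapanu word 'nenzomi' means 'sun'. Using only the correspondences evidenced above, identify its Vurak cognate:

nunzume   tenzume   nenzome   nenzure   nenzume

nenzume

yomig ~ yumeg — Bapanu o corresponds to Vurak u after a consonant, before a nasal.
tenlami ~ tenlame — Bapanu i corresponds to Vurak e word-finally.
Applying these to Bapanu 'nenzomi':
  nenzomi → nenzumi   (o→u after a consonant, before a nasal)
  nenzumi → nenzume   (i→e word-finally)
So the Vurak cognate is 'nenzume'.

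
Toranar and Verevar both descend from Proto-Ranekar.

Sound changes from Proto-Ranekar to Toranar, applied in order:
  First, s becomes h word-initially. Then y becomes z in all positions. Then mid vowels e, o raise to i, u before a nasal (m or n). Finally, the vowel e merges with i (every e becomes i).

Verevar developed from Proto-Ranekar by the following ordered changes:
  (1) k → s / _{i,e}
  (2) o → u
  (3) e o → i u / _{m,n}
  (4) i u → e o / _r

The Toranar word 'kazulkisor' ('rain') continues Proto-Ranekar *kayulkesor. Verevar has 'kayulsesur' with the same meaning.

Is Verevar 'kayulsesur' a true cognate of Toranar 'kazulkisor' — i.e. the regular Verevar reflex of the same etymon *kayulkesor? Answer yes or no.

no

Derive the expected Verevar reflex of *kayulkesor:
Verevar: *kayulkesor
  kayulkesor → kayulsesor   [palatalisation]
  kayulsesor → kayulsesur   [vowel merger]
  kayulsesur (rule 3 does not apply)
  kayulsesur → kayulsesor   [pre-rhotic lowering]
  giving Verevar kayulsesor.
The regular Verevar reflex would be 'kayulsesor', but the attested form is 'kayulsesur'. The correspondence is irregular, so they are not cognates (the Verevar form has a different source).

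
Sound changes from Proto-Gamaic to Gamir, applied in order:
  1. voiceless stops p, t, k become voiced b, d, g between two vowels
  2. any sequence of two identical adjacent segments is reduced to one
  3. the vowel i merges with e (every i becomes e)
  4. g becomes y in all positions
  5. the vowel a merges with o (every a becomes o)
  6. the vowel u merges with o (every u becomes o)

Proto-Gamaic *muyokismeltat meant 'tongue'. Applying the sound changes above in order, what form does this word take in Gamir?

moyoyesmeltot

Gamir: *muyokismeltat
  muyokismeltat → muyogismeltat   [intervocalic voicing]
  muyogismeltat (rule 2 does not apply)
  muyogismeltat → muyogesmeltat   [vowel merger]
  muyogesmeltat → muyoyesmeltat   [unconditioned shift]
  muyoyesmeltat → muyoyesmeltot   [vowel merger]
  muyoyesmeltot → moyoyesmeltot   [vowel merger]
  giving Gamir moyoyesmeltot.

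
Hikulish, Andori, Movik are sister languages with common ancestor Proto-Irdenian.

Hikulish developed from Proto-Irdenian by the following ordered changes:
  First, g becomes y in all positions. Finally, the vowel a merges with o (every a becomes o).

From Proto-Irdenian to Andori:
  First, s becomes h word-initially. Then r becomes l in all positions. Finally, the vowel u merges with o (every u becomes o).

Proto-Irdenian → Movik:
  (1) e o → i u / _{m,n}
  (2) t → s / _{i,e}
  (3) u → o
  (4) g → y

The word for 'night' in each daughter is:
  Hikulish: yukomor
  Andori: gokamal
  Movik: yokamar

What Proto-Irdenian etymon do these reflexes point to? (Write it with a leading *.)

Position 2: Hikulish has u, Andori has o, Movik has o. Hikulish preserves u here (none of its changes turn any other segment into u), so the proto-segment is *u.
Position 4: Hikulish has o, Andori has a, Movik has a. Andori preserves a here (none of its changes turn any other segment into a), so the proto-segment is *a.
Continuing position by position gives *gukamar; check it forward:
Hikulish: start from *gukamar.
  rule 1 (unconditioned shift): gukamar → yukamar
  rule 2 (vowel merger): yukamar → yukomor
  ⇒ Hikulish yukomor
Andori: *gukamar
  gukamar (rule 1 does not apply)
  gukamar → gukamal   [unconditioned shift]
  gukamal → gokamal   [vowel merger]
  giving Andori gokamal.
Movik: *gukamar
  gukamar (rule 1 does not apply)
  gukamar (rule 2 does not apply)
  gukamar → gokamar   [vowel merger]
  gokamar → yokamar   [unconditioned shift]
  giving Movik yokamar.
Only *gukamar yields all of Hikulish yukomor, Andori gokamal, Movik yokamar.

*gukamar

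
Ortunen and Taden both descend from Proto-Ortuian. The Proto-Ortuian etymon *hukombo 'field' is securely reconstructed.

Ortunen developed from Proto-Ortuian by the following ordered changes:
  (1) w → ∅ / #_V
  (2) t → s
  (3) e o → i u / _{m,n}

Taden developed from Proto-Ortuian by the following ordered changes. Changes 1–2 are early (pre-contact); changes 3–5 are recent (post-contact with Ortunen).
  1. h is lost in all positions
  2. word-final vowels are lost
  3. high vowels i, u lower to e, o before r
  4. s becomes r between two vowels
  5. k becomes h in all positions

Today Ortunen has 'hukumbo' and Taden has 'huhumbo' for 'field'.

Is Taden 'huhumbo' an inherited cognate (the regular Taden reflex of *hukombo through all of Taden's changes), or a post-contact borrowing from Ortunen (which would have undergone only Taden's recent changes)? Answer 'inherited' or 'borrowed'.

borrowed

If inherited, *hukombo would pass through all of Taden's changes:
Taden: *hukombo > ukombo > ukomb > uhomb  (by h-loss, apocope, unconditioned shift)
If borrowed from Ortunen 'hukumbo' after the early changes, it would undergo only the recent ones:
  rule 3 (pre-rhotic lowering): no change (hukumbo)
  rule 4 (rhotacism): no change (hukumbo)
  rule 5 (unconditioned shift): hukumbo → huhumbo
  ⇒ as a loan: huhumbo
Taden 'huhumbo' matches the loan outcome 'huhumbo', not the inherited 'uhomb' — it skipped the early Taden changes, so it was borrowed from Ortunen.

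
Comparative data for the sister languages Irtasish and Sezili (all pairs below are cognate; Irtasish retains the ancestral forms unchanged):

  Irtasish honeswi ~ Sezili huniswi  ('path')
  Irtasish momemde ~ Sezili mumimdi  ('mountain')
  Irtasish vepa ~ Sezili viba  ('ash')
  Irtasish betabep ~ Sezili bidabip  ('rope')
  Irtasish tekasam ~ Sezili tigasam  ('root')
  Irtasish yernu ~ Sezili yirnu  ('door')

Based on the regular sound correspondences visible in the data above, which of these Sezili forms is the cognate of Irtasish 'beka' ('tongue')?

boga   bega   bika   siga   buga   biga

biga

honeswi ~ huniswi, betabep ~ bidabip — Irtasish e corresponds to Sezili i after a consonant, before a consonant other than r, m, n, p, b, f, v.
tekasam ~ tigasam — Irtasish k corresponds to Sezili g between vowels (before a back vowel).
Applying these to Irtasish 'beka':
  beka → bika   (e→i after a consonant, before a consonant other than r, m, n, p, b, f, v)
  bika → biga   (k→g between vowels (before a back vowel))
So the Sezili cognate is 'biga'.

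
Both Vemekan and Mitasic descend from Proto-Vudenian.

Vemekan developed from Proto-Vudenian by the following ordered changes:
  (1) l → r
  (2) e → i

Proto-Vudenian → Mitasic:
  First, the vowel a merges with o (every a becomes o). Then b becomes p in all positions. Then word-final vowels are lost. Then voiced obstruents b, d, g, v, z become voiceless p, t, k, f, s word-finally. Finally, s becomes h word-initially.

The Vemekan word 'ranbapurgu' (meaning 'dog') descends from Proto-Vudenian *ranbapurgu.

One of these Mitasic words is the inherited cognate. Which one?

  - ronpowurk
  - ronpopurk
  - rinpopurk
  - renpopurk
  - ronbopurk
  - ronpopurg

Mitasic: start from *ranbapurgu.
  rule 1 (vowel merger): ranbapurgu → ronbopurgu
  rule 2 (unconditioned shift): ronbopurgu → ronpopurgu
  rule 3 (apocope): ronpopurgu → ronpopurg
  rule 4 (final devoicing): ronpopurg → ronpopurk
  rule 5: no change — ronpopurk
  ⇒ Mitasic ronpopurk
The other candidates each miss or misapply at least one Mitasic change.

ronpopurk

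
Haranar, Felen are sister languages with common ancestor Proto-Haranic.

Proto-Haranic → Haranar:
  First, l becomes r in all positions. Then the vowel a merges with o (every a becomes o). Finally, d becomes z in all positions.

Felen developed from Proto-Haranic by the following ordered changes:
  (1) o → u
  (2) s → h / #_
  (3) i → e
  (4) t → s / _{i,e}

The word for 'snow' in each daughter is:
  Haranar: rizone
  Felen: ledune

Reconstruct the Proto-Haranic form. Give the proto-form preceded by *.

*lidone

Position 4: Haranar has o, Felen has u. Taking the neighbouring segments as reconstructed: Haranar o could go back to *a or *o; Felen u could go back to *o or *u — the one source consistent with every daughter is *o.
Position 2: Haranar has i, Felen has e. Haranar preserves i here (none of its changes turn any other segment into i), so the proto-segment is *i.
Position 3: Haranar has z, Felen has d. Felen preserves d here (none of its changes turn any other segment into d), so the proto-segment is *d.
This points to *lidone. Verify forward in each daughter:
Haranar: *lidone
  lidone → ridone   [unconditioned shift]
  ridone (rule 2 does not apply)
  ridone → rizone   [unconditioned shift]
  giving Haranar rizone.
Felen: *lidone
  lidone → lidune   [vowel merger]
  lidune (rule 2 does not apply)
  lidune → ledune   [vowel merger]
  ledune (rule 4 does not apply)
  giving Felen ledune.
No other proto-form is consistent with every reflex, so the reconstruction is *lidone.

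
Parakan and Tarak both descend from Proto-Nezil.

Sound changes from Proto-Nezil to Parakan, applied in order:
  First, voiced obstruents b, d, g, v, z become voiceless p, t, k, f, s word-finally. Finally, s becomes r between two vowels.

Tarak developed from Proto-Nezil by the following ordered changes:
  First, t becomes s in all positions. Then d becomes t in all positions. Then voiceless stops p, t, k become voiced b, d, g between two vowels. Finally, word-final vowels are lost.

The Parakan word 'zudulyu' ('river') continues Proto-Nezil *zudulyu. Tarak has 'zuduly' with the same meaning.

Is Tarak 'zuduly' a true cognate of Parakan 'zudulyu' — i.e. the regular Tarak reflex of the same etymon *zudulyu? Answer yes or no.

yes

Derive the expected Tarak reflex of *zudulyu:
Tarak: *zudulyu
  zudulyu (rule 1 does not apply)
  zudulyu → zutulyu   [unconditioned shift]
  zutulyu → zudulyu   [intervocalic voicing]
  zudulyu → zuduly   [apocope]
  giving Tarak zuduly.
Tarak 'zuduly' matches the regular reflex exactly, so the pair is cognate.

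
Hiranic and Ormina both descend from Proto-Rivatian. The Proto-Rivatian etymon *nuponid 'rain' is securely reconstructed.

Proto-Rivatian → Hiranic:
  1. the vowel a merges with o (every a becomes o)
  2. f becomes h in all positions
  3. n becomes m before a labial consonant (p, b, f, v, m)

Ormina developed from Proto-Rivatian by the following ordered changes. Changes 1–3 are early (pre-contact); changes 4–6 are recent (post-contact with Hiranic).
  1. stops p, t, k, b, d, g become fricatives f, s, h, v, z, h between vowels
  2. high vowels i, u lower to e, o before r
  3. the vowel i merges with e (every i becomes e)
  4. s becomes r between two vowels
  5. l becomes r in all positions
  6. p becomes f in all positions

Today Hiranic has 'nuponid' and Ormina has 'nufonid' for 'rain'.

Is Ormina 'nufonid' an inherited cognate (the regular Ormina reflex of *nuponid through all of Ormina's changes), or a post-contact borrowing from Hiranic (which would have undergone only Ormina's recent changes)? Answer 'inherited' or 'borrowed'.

borrowed

If inherited, *nuponid would pass through all of Ormina's changes:
Ormina: *nuponid > nufonid > nufoned  (by intervocalic lenition, vowel merger)
If borrowed from Hiranic 'nuponid' after the early changes, it would undergo only the recent ones:
  rule 4 (rhotacism): no change (nuponid)
  rule 5 (unconditioned shift): no change (nuponid)
  rule 6 (unconditioned shift): nuponid → nufonid
  ⇒ as a loan: nufonid
Ormina 'nufonid' matches the loan outcome 'nufonid', not the inherited 'nufoned' — it skipped the early Ormina changes, so it was borrowed from Hiranic.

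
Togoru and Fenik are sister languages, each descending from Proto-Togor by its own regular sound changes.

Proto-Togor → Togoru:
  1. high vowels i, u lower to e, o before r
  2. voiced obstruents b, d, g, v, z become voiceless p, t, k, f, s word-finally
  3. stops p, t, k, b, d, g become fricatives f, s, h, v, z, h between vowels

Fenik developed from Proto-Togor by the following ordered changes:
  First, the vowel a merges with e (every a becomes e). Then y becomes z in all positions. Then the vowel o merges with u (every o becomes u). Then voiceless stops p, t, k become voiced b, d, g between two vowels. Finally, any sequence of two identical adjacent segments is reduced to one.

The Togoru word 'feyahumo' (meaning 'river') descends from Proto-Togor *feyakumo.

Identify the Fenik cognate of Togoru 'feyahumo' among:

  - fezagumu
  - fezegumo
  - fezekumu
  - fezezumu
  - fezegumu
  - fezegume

fezegumu

Fenik: start from *feyakumo.
  rule 1 (vowel merger): feyakumo → feyekumo
  rule 2 (unconditioned shift): feyekumo → fezekumo
  rule 3 (vowel merger): fezekumo → fezekumu
  rule 4 (intervocalic voicing): fezekumu → fezegumu
  rule 5: no change — fezegumu
  ⇒ Fenik fezegumu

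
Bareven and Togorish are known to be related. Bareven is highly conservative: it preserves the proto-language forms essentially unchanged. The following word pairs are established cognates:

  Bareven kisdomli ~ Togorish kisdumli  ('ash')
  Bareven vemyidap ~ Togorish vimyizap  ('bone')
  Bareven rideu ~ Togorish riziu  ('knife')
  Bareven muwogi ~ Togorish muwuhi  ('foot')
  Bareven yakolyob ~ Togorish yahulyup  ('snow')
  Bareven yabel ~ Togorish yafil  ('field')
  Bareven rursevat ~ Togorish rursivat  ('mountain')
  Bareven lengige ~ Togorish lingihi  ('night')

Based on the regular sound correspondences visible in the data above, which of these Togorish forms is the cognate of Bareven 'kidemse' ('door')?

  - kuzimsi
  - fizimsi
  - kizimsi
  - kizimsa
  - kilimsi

rideu ~ riziu — Bareven d corresponds to Togorish z between vowels (before a front vowel).
vemyidap ~ vimyizap — Bareven e corresponds to Togorish i after a consonant, before a nasal.
lengige ~ lingihi — Bareven e corresponds to Togorish i word-finally.
Applying these to Bareven 'kidemse':
  kidemse → kizemse   (d→z between vowels (before a front vowel))
  kizemse → kizimse   (e→i after a consonant, before a nasal)
  kizimse → kizimsi   (e→i word-finally)
So the Togorish cognate is 'kizimsi'.

kizimsi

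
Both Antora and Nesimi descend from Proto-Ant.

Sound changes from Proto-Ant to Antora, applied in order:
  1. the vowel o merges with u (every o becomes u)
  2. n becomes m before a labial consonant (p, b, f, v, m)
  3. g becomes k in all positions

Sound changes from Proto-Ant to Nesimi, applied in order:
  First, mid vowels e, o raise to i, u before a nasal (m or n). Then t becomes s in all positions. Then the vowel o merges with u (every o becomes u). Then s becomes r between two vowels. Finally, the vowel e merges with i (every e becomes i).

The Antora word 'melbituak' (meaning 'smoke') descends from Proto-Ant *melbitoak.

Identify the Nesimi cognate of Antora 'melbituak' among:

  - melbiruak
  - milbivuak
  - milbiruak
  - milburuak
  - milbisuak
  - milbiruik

Nesimi: *melbitoak
  melbitoak (rule 1 does not apply)
  melbitoak → melbisoak   [unconditioned shift]
  melbisoak → melbisuak   [vowel merger]
  melbisuak → melbiruak   [rhotacism]
  melbiruak → milbiruak   [vowel merger]
  giving Nesimi milbiruak.
Only 'milbiruak' matches the regular Nesimi development of *melbitoak.

milbiruak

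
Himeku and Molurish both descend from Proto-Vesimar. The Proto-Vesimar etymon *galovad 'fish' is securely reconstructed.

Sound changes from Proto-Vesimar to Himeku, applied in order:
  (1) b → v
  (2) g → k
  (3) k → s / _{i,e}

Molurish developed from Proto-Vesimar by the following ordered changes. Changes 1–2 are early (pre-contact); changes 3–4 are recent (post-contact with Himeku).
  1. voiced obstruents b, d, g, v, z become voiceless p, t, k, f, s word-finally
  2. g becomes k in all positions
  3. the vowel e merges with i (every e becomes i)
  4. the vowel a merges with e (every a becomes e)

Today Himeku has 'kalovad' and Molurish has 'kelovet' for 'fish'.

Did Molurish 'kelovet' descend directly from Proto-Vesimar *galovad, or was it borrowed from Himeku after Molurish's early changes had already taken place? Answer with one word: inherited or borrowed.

If inherited, *galovad would pass through all of Molurish's changes:
Molurish: start from *galovad.
  rule 1 (final devoicing): galovad → galovat
  rule 2 (unconditioned shift): galovat → kalovat
  rule 3: no change — kalovat
  rule 4 (vowel merger): kalovat → kelovet
  ⇒ Molurish kelovet
If borrowed from Himeku 'kalovad' after the early changes, it would undergo only the recent ones:
  rule 3 (vowel merger): no change (kalovad)
  rule 4 (vowel merger): kalovad → keloved
  ⇒ as a loan: keloved
Molurish 'kelovet' matches the inherited outcome exactly, so it is an inherited cognate, not a loan.

inherited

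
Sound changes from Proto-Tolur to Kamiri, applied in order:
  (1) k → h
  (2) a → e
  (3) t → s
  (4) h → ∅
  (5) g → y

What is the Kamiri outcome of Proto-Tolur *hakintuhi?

Kamiri: *hakintuhi
  hakintuhi → hahintuhi   [unconditioned shift]
  hahintuhi → hehintuhi   [vowel merger]
  hehintuhi → hehinsuhi   [unconditioned shift]
  hehinsuhi → einsui   [h-loss]
  einsui (rule 5 does not apply)
  giving Kamiri einsui.

einsui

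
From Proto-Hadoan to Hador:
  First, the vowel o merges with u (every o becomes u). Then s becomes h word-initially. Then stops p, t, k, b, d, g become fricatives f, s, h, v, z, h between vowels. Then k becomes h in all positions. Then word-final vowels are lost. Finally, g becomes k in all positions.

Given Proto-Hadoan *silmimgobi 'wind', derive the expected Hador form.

hilmimkuv

Hador: *silmimgobi
  silmimgobi → silmimgubi   [vowel merger]
  silmimgubi → hilmimgubi   [debuccalisation]
  hilmimgubi → hilmimguvi   [intervocalic lenition]
  hilmimguvi (rule 4 does not apply)
  hilmimguvi → hilmimguv   [apocope]
  hilmimguv → hilmimkuv   [unconditioned shift]
  giving Hador hilmimkuv.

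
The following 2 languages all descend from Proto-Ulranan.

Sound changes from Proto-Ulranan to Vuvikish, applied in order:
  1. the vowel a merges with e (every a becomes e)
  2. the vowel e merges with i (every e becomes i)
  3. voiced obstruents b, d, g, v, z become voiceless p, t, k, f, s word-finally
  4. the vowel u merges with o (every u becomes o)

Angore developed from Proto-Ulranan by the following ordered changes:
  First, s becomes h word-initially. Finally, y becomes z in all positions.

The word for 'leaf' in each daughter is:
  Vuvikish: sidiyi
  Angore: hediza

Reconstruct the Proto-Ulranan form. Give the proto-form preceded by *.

Position 6: Vuvikish has i, Angore has a. Angore preserves a here (none of its changes turn any other segment into a), so the proto-segment is *a.
Position 1: Vuvikish has s, Angore has h. Taking the neighbouring segments as reconstructed: Vuvikish s can only go back to *s; Angore h could go back to *s or *h — the one source consistent with every daughter is *s.
Position 5: Vuvikish has y, Angore has z. Vuvikish preserves y here (none of its changes turn any other segment into y), so the proto-segment is *y.
Continuing position by position gives *sediya; check it forward:
Vuvikish: *sediya > sediye > sidiyi  (by vowel merger, vowel merger)
Angore: start from *sediya.
  rule 1 (debuccalisation): sediya → hediya
  rule 2 (unconditioned shift): hediya → hediza
  ⇒ Angore hediza
Only *sediya yields all of Vuvikish sidiyi, Angore hediza.

*sediya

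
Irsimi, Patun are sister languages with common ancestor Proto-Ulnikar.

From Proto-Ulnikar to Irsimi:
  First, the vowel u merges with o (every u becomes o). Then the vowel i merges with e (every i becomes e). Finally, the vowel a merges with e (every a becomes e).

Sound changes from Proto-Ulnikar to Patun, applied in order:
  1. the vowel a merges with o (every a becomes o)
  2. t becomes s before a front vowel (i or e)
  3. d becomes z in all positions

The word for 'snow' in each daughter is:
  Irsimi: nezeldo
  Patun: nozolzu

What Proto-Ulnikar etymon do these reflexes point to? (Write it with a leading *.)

Position 4: Irsimi has e, Patun has o. Taking the neighbouring segments as reconstructed: Irsimi e could go back to *a or *e or *i; Patun o could go back to *a or *o — the one source consistent with every daughter is *a.
Position 7: Irsimi has o, Patun has u. Patun preserves u here (none of its changes turn any other segment into u), so the proto-segment is *u.
Position 6: Irsimi has d, Patun has z. Irsimi preserves d here (none of its changes turn any other segment into d), so the proto-segment is *d.
This points to *nazaldu. Verify forward in each daughter:
Irsimi: *nazaldu > nazaldo > nezeldo  (by vowel merger, vowel merger)
Patun: *nazaldu > nozoldu > nozolzu  (by vowel merger, unconditioned shift)
Only *nazaldu yields all of Irsimi nezeldo, Patun nozolzu.

*nazaldu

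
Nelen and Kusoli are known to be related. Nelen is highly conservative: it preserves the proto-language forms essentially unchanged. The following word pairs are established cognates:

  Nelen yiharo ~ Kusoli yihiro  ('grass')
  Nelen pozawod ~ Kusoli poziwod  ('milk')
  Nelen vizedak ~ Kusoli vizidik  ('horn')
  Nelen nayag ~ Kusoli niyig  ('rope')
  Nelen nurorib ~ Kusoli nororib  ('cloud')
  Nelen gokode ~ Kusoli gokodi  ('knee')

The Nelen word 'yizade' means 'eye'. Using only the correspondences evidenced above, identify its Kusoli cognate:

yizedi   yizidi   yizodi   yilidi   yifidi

pozawod ~ poziwod, vizedak ~ vizidik — Nelen a corresponds to Kusoli i after a consonant, before a consonant other than r, m, n, p, b, f, v.
gokode ~ gokodi — Nelen e corresponds to Kusoli i word-finally.
Applying these to Nelen 'yizade':
  yizade → yizide   (a→i after a consonant, before a consonant other than r, m, n, p, b, f, v)
  yizide → yizidi   (e→i word-finally)
So the Kusoli cognate is 'yizidi'.

yizidi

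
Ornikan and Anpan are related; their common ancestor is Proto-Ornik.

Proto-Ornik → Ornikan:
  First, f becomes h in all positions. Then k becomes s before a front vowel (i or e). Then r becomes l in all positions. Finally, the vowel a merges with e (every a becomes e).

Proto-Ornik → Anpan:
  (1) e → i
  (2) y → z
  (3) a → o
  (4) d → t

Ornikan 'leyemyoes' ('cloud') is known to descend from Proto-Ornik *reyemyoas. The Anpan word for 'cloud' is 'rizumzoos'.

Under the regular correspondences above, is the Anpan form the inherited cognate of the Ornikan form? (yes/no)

no

Derive the expected Anpan reflex of *reyemyoas:
Anpan: start from *reyemyoas.
  rule 1 (vowel merger): reyemyoas → riyimyoas
  rule 2 (unconditioned shift): riyimyoas → rizimzoas
  rule 3 (vowel merger): rizimzoas → rizimzoos
  rule 4: no change — rizimzoos
  ⇒ Anpan rizimzoos
The regular Anpan reflex would be 'rizimzoos', but the attested form is 'rizumzoos'. The correspondence is irregular, so they are not cognates (the Anpan form has a different source).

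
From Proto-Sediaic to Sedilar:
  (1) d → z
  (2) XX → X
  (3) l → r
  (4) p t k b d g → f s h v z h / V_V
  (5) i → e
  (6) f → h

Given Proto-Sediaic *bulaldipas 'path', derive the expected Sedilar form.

Sedilar: start from *bulaldipas.
  rule 1 (unconditioned shift): bulaldipas → bulalzipas
  rule 2: no change — bulalzipas
  rule 3 (unconditioned shift): bulalzipas → burarzipas
  rule 4 (intervocalic lenition): burarzipas → burarzifas
  rule 5 (vowel merger): burarzifas → burarzefas
  rule 6 (unconditioned shift): burarzefas → burarzehas
  ⇒ Sedilar burarzehas

burarzehas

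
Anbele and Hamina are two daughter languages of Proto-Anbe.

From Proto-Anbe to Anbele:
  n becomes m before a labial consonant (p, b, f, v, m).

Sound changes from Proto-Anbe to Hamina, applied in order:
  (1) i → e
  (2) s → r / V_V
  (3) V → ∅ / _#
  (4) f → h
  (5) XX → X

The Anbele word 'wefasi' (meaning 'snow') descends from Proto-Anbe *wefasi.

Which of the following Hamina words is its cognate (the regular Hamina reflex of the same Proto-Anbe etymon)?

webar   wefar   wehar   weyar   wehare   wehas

wehar

Hamina: *wefasi > wefase > wefare > wefar > wehar  (by vowel merger, rhotacism, apocope, unconditioned shift)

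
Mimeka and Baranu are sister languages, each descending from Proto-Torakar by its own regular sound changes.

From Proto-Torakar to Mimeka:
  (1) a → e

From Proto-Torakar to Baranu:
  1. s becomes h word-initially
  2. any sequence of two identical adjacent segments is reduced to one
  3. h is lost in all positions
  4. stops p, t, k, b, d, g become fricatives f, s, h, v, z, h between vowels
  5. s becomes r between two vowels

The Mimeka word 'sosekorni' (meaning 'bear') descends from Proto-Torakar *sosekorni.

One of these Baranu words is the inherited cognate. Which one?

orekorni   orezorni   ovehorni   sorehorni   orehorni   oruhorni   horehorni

orehorni

Baranu: *sosekorni > hosekorni > osekorni > osehorni > orehorni  (by debuccalisation, h-loss, intervocalic lenition, rhotacism)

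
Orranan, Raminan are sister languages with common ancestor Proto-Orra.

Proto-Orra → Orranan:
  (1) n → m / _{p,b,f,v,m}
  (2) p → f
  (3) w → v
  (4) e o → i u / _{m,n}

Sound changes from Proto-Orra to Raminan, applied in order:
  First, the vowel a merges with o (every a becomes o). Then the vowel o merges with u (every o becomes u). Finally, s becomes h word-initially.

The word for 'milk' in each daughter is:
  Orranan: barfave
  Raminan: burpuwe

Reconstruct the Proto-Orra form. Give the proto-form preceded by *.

*barpawe

Position 6: Orranan has v, Raminan has w. Raminan preserves w here (none of its changes turn any other segment into w), so the proto-segment is *w.
Position 4: Orranan has f, Raminan has p. Raminan preserves p here (none of its changes turn any other segment into p), so the proto-segment is *p.
Verify the candidate proto-form against each daughter:
Orranan: *barpawe
  barpawe (rule 1 does not apply)
  barpawe → barfawe   [unconditioned shift]
  barfawe → barfave   [unconditioned shift]
  barfave (rule 4 does not apply)
  giving Orranan barfave.
Raminan: *barpawe
  barpawe → borpowe   [vowel merger]
  borpowe → burpuwe   [vowel merger]
  burpuwe (rule 3 does not apply)
  giving Raminan burpuwe.
No other proto-form is consistent with every reflex, so the reconstruction is *barpawe.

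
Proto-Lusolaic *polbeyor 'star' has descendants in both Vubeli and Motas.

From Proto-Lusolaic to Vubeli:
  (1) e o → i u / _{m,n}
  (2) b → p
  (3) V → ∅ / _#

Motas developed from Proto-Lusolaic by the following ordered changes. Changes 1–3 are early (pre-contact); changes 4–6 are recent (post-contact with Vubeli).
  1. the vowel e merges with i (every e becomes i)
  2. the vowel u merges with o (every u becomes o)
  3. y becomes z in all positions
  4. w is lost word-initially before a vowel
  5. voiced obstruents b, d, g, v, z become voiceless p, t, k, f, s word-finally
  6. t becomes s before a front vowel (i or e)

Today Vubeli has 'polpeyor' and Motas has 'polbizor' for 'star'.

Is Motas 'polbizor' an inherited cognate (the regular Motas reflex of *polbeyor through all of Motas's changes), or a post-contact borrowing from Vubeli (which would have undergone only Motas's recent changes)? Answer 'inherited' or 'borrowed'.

If inherited, *polbeyor would pass through all of Motas's changes:
Motas: *polbeyor
  polbeyor → polbiyor   [vowel merger]
  polbiyor (rule 2 does not apply)
  polbiyor → polbizor   [unconditioned shift]
  polbizor (rule 4 does not apply)
  polbizor (rule 5 does not apply)
  polbizor (rule 6 does not apply)
  giving Motas polbizor.
If borrowed from Vubeli 'polpeyor' after the early changes, it would undergo only the recent ones:
  rule 4 (glide loss): no change (polpeyor)
  rule 5 (final devoicing): no change (polpeyor)
  rule 6 (palatalisation): no change (polpeyor)
  ⇒ as a loan: polpeyor
Motas 'polbizor' matches the inherited outcome exactly, so it is an inherited cognate, not a loan.

inherited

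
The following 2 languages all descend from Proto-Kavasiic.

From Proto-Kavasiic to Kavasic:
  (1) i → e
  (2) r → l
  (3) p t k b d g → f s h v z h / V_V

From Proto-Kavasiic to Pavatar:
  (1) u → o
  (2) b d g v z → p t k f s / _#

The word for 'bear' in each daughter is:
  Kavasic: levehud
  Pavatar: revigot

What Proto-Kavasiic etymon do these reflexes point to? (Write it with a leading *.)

Position 5: Kavasic has h, Pavatar has g. Pavatar preserves g here (none of its changes turn any other segment into g), so the proto-segment is *g.
Position 6: Kavasic has u, Pavatar has o. Kavasic preserves u here (none of its changes turn any other segment into u), so the proto-segment is *u.
Position 4: Kavasic has e, Pavatar has i. Pavatar preserves i here (none of its changes turn any other segment into i), so the proto-segment is *i.
Verify the candidate proto-form against each daughter:
Kavasic: start from *revigud.
  rule 1 (vowel merger): revigud → revegud
  rule 2 (unconditioned shift): revegud → levegud
  rule 3 (intervocalic lenition): levegud → levehud
  ⇒ Kavasic levehud
Pavatar: start from *revigud.
  rule 1 (vowel merger): revigud → revigod
  rule 2 (final devoicing): revigod → revigot
  ⇒ Pavatar revigot
No other proto-form is consistent with every reflex, so the reconstruction is *revigud.

*revigud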